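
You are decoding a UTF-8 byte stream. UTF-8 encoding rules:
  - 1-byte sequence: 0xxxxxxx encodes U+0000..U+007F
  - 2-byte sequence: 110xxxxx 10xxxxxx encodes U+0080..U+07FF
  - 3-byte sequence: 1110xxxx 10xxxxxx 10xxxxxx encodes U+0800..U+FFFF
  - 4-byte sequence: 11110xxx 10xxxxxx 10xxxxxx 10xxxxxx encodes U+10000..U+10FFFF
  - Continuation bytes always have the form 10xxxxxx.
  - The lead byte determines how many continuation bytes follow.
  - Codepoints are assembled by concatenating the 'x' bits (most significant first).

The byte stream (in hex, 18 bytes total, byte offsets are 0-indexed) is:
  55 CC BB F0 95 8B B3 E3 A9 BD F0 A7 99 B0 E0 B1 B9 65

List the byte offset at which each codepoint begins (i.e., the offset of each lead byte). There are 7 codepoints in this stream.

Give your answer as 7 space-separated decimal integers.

Answer: 0 1 3 7 10 14 17

Derivation:
Byte[0]=55: 1-byte ASCII. cp=U+0055
Byte[1]=CC: 2-byte lead, need 1 cont bytes. acc=0xC
Byte[2]=BB: continuation. acc=(acc<<6)|0x3B=0x33B
Completed: cp=U+033B (starts at byte 1)
Byte[3]=F0: 4-byte lead, need 3 cont bytes. acc=0x0
Byte[4]=95: continuation. acc=(acc<<6)|0x15=0x15
Byte[5]=8B: continuation. acc=(acc<<6)|0x0B=0x54B
Byte[6]=B3: continuation. acc=(acc<<6)|0x33=0x152F3
Completed: cp=U+152F3 (starts at byte 3)
Byte[7]=E3: 3-byte lead, need 2 cont bytes. acc=0x3
Byte[8]=A9: continuation. acc=(acc<<6)|0x29=0xE9
Byte[9]=BD: continuation. acc=(acc<<6)|0x3D=0x3A7D
Completed: cp=U+3A7D (starts at byte 7)
Byte[10]=F0: 4-byte lead, need 3 cont bytes. acc=0x0
Byte[11]=A7: continuation. acc=(acc<<6)|0x27=0x27
Byte[12]=99: continuation. acc=(acc<<6)|0x19=0x9D9
Byte[13]=B0: continuation. acc=(acc<<6)|0x30=0x27670
Completed: cp=U+27670 (starts at byte 10)
Byte[14]=E0: 3-byte lead, need 2 cont bytes. acc=0x0
Byte[15]=B1: continuation. acc=(acc<<6)|0x31=0x31
Byte[16]=B9: continuation. acc=(acc<<6)|0x39=0xC79
Completed: cp=U+0C79 (starts at byte 14)
Byte[17]=65: 1-byte ASCII. cp=U+0065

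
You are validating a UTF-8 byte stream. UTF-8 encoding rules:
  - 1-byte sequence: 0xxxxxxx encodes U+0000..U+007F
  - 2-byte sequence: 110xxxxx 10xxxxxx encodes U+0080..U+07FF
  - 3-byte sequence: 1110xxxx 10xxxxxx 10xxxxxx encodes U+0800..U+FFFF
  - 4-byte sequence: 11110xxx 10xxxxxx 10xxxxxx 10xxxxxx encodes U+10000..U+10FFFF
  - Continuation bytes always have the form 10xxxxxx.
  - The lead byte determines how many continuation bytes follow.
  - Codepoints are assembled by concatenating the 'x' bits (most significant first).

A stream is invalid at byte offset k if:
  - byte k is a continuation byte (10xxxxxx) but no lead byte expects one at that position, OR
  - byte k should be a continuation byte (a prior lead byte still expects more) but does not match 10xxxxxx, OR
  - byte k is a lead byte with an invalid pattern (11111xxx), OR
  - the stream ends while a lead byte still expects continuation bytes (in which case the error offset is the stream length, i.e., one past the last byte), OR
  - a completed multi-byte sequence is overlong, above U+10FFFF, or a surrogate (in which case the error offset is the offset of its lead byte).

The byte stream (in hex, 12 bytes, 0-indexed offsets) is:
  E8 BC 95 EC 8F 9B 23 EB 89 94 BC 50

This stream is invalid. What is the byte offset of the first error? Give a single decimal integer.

Answer: 10

Derivation:
Byte[0]=E8: 3-byte lead, need 2 cont bytes. acc=0x8
Byte[1]=BC: continuation. acc=(acc<<6)|0x3C=0x23C
Byte[2]=95: continuation. acc=(acc<<6)|0x15=0x8F15
Completed: cp=U+8F15 (starts at byte 0)
Byte[3]=EC: 3-byte lead, need 2 cont bytes. acc=0xC
Byte[4]=8F: continuation. acc=(acc<<6)|0x0F=0x30F
Byte[5]=9B: continuation. acc=(acc<<6)|0x1B=0xC3DB
Completed: cp=U+C3DB (starts at byte 3)
Byte[6]=23: 1-byte ASCII. cp=U+0023
Byte[7]=EB: 3-byte lead, need 2 cont bytes. acc=0xB
Byte[8]=89: continuation. acc=(acc<<6)|0x09=0x2C9
Byte[9]=94: continuation. acc=(acc<<6)|0x14=0xB254
Completed: cp=U+B254 (starts at byte 7)
Byte[10]=BC: INVALID lead byte (not 0xxx/110x/1110/11110)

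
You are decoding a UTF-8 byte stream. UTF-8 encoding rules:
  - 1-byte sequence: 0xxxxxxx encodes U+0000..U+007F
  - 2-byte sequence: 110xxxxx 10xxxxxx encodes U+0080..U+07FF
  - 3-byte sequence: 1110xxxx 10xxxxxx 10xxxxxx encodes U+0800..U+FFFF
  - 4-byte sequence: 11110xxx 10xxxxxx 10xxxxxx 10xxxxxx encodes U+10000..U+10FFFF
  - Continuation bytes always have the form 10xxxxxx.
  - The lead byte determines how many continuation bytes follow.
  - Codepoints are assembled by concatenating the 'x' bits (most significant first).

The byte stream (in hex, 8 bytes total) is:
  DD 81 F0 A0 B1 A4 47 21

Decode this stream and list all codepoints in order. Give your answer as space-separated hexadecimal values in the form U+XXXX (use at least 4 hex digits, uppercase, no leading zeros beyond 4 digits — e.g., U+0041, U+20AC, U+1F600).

Answer: U+0741 U+20C64 U+0047 U+0021

Derivation:
Byte[0]=DD: 2-byte lead, need 1 cont bytes. acc=0x1D
Byte[1]=81: continuation. acc=(acc<<6)|0x01=0x741
Completed: cp=U+0741 (starts at byte 0)
Byte[2]=F0: 4-byte lead, need 3 cont bytes. acc=0x0
Byte[3]=A0: continuation. acc=(acc<<6)|0x20=0x20
Byte[4]=B1: continuation. acc=(acc<<6)|0x31=0x831
Byte[5]=A4: continuation. acc=(acc<<6)|0x24=0x20C64
Completed: cp=U+20C64 (starts at byte 2)
Byte[6]=47: 1-byte ASCII. cp=U+0047
Byte[7]=21: 1-byte ASCII. cp=U+0021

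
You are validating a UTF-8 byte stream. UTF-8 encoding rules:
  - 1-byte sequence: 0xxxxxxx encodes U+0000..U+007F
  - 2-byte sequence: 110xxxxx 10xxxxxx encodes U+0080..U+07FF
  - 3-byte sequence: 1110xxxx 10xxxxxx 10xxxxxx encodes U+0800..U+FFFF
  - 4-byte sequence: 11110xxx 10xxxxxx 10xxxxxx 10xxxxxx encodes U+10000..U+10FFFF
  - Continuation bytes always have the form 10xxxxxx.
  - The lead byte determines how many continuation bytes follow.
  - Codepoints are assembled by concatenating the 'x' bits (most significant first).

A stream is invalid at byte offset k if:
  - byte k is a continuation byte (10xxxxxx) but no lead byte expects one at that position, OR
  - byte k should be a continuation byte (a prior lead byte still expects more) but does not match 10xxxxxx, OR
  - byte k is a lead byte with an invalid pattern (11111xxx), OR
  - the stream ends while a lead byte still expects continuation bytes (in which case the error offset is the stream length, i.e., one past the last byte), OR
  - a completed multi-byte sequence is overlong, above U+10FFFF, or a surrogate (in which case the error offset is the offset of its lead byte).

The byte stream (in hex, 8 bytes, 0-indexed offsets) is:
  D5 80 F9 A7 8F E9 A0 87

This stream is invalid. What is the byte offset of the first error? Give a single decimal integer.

Answer: 2

Derivation:
Byte[0]=D5: 2-byte lead, need 1 cont bytes. acc=0x15
Byte[1]=80: continuation. acc=(acc<<6)|0x00=0x540
Completed: cp=U+0540 (starts at byte 0)
Byte[2]=F9: INVALID lead byte (not 0xxx/110x/1110/11110)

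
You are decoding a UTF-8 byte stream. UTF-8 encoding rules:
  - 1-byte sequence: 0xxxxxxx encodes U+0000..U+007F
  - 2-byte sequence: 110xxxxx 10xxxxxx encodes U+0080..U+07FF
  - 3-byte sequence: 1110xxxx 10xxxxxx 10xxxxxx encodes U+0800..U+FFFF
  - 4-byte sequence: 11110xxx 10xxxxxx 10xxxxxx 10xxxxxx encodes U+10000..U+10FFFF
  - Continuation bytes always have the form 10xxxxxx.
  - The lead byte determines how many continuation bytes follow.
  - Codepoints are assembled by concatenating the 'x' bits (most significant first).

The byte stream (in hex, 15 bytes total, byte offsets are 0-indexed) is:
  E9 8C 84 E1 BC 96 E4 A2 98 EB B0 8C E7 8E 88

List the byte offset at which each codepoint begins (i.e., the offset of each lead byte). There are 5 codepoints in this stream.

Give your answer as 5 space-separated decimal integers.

Byte[0]=E9: 3-byte lead, need 2 cont bytes. acc=0x9
Byte[1]=8C: continuation. acc=(acc<<6)|0x0C=0x24C
Byte[2]=84: continuation. acc=(acc<<6)|0x04=0x9304
Completed: cp=U+9304 (starts at byte 0)
Byte[3]=E1: 3-byte lead, need 2 cont bytes. acc=0x1
Byte[4]=BC: continuation. acc=(acc<<6)|0x3C=0x7C
Byte[5]=96: continuation. acc=(acc<<6)|0x16=0x1F16
Completed: cp=U+1F16 (starts at byte 3)
Byte[6]=E4: 3-byte lead, need 2 cont bytes. acc=0x4
Byte[7]=A2: continuation. acc=(acc<<6)|0x22=0x122
Byte[8]=98: continuation. acc=(acc<<6)|0x18=0x4898
Completed: cp=U+4898 (starts at byte 6)
Byte[9]=EB: 3-byte lead, need 2 cont bytes. acc=0xB
Byte[10]=B0: continuation. acc=(acc<<6)|0x30=0x2F0
Byte[11]=8C: continuation. acc=(acc<<6)|0x0C=0xBC0C
Completed: cp=U+BC0C (starts at byte 9)
Byte[12]=E7: 3-byte lead, need 2 cont bytes. acc=0x7
Byte[13]=8E: continuation. acc=(acc<<6)|0x0E=0x1CE
Byte[14]=88: continuation. acc=(acc<<6)|0x08=0x7388
Completed: cp=U+7388 (starts at byte 12)

Answer: 0 3 6 9 12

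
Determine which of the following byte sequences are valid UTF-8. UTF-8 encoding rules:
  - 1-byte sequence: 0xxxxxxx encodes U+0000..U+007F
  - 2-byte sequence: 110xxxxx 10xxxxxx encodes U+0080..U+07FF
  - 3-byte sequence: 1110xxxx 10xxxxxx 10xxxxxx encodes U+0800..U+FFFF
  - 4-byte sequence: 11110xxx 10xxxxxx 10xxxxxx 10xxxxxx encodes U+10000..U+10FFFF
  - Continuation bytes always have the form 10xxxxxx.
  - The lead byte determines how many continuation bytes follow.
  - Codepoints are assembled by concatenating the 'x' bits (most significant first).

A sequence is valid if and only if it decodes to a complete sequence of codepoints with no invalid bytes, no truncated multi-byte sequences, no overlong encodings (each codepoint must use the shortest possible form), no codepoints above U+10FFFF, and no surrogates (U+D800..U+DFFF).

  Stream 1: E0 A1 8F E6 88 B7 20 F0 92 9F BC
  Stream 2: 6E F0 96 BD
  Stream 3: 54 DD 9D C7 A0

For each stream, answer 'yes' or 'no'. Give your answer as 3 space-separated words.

Stream 1: decodes cleanly. VALID
Stream 2: error at byte offset 4. INVALID
Stream 3: decodes cleanly. VALID

Answer: yes no yes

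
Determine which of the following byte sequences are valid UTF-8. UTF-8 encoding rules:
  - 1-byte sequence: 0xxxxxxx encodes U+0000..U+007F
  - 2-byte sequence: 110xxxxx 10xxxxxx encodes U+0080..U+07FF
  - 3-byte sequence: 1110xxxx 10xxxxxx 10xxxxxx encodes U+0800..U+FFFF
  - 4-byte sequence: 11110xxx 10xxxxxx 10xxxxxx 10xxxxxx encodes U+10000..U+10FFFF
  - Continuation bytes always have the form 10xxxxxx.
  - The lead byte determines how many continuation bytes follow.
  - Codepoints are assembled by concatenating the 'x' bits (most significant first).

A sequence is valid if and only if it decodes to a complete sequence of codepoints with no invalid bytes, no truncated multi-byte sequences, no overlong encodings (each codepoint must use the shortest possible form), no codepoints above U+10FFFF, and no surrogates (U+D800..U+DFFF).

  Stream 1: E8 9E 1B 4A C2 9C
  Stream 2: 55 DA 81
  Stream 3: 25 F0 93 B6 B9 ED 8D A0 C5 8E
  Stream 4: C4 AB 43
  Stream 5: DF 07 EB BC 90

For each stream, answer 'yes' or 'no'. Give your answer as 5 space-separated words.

Stream 1: error at byte offset 2. INVALID
Stream 2: decodes cleanly. VALID
Stream 3: decodes cleanly. VALID
Stream 4: decodes cleanly. VALID
Stream 5: error at byte offset 1. INVALID

Answer: no yes yes yes no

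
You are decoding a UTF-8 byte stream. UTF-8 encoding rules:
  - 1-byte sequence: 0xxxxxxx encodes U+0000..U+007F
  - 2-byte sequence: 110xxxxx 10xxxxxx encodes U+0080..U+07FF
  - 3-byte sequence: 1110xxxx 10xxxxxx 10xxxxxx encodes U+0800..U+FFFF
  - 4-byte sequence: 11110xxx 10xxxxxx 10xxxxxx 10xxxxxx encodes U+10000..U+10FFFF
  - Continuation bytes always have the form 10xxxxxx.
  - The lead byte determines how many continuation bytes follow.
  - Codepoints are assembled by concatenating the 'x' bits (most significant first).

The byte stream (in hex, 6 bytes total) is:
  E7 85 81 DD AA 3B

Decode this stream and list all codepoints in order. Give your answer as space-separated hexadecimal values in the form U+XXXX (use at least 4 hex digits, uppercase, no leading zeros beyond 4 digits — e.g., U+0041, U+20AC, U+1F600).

Answer: U+7141 U+076A U+003B

Derivation:
Byte[0]=E7: 3-byte lead, need 2 cont bytes. acc=0x7
Byte[1]=85: continuation. acc=(acc<<6)|0x05=0x1C5
Byte[2]=81: continuation. acc=(acc<<6)|0x01=0x7141
Completed: cp=U+7141 (starts at byte 0)
Byte[3]=DD: 2-byte lead, need 1 cont bytes. acc=0x1D
Byte[4]=AA: continuation. acc=(acc<<6)|0x2A=0x76A
Completed: cp=U+076A (starts at byte 3)
Byte[5]=3B: 1-byte ASCII. cp=U+003B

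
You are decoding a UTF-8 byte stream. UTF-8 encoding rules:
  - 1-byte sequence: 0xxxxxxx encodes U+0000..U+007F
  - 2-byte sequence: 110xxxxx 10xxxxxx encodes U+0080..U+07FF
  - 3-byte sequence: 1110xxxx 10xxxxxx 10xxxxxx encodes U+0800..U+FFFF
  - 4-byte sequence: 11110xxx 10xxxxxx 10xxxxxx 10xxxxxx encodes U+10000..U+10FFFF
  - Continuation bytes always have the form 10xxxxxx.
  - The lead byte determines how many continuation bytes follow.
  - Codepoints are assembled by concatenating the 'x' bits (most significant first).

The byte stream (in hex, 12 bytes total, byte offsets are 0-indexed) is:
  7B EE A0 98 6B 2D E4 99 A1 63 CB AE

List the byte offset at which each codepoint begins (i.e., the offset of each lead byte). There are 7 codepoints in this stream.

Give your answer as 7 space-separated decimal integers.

Byte[0]=7B: 1-byte ASCII. cp=U+007B
Byte[1]=EE: 3-byte lead, need 2 cont bytes. acc=0xE
Byte[2]=A0: continuation. acc=(acc<<6)|0x20=0x3A0
Byte[3]=98: continuation. acc=(acc<<6)|0x18=0xE818
Completed: cp=U+E818 (starts at byte 1)
Byte[4]=6B: 1-byte ASCII. cp=U+006B
Byte[5]=2D: 1-byte ASCII. cp=U+002D
Byte[6]=E4: 3-byte lead, need 2 cont bytes. acc=0x4
Byte[7]=99: continuation. acc=(acc<<6)|0x19=0x119
Byte[8]=A1: continuation. acc=(acc<<6)|0x21=0x4661
Completed: cp=U+4661 (starts at byte 6)
Byte[9]=63: 1-byte ASCII. cp=U+0063
Byte[10]=CB: 2-byte lead, need 1 cont bytes. acc=0xB
Byte[11]=AE: continuation. acc=(acc<<6)|0x2E=0x2EE
Completed: cp=U+02EE (starts at byte 10)

Answer: 0 1 4 5 6 9 10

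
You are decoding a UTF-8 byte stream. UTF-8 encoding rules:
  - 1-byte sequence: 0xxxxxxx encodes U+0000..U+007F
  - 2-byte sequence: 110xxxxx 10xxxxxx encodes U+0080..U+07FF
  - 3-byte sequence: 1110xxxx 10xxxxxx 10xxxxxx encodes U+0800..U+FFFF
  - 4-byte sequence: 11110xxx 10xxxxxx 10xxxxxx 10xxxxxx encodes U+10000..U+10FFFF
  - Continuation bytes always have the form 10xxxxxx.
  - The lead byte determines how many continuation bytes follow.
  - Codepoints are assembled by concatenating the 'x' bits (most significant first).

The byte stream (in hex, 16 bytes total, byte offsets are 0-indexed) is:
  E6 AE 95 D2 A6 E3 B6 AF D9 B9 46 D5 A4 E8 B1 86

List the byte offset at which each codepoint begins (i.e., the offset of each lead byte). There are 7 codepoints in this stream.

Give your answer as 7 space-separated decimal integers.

Byte[0]=E6: 3-byte lead, need 2 cont bytes. acc=0x6
Byte[1]=AE: continuation. acc=(acc<<6)|0x2E=0x1AE
Byte[2]=95: continuation. acc=(acc<<6)|0x15=0x6B95
Completed: cp=U+6B95 (starts at byte 0)
Byte[3]=D2: 2-byte lead, need 1 cont bytes. acc=0x12
Byte[4]=A6: continuation. acc=(acc<<6)|0x26=0x4A6
Completed: cp=U+04A6 (starts at byte 3)
Byte[5]=E3: 3-byte lead, need 2 cont bytes. acc=0x3
Byte[6]=B6: continuation. acc=(acc<<6)|0x36=0xF6
Byte[7]=AF: continuation. acc=(acc<<6)|0x2F=0x3DAF
Completed: cp=U+3DAF (starts at byte 5)
Byte[8]=D9: 2-byte lead, need 1 cont bytes. acc=0x19
Byte[9]=B9: continuation. acc=(acc<<6)|0x39=0x679
Completed: cp=U+0679 (starts at byte 8)
Byte[10]=46: 1-byte ASCII. cp=U+0046
Byte[11]=D5: 2-byte lead, need 1 cont bytes. acc=0x15
Byte[12]=A4: continuation. acc=(acc<<6)|0x24=0x564
Completed: cp=U+0564 (starts at byte 11)
Byte[13]=E8: 3-byte lead, need 2 cont bytes. acc=0x8
Byte[14]=B1: continuation. acc=(acc<<6)|0x31=0x231
Byte[15]=86: continuation. acc=(acc<<6)|0x06=0x8C46
Completed: cp=U+8C46 (starts at byte 13)

Answer: 0 3 5 8 10 11 13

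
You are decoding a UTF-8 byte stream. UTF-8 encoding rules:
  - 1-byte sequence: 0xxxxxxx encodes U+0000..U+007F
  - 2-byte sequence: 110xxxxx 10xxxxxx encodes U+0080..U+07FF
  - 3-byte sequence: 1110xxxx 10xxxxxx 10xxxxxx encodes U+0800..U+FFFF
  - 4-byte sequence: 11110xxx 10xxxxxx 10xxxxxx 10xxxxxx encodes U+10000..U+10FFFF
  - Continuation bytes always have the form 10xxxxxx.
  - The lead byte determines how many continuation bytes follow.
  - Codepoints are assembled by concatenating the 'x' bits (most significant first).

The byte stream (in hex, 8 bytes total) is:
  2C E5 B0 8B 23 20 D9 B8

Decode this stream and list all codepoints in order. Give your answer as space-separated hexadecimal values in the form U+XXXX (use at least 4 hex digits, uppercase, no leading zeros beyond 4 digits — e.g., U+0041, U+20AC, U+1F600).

Byte[0]=2C: 1-byte ASCII. cp=U+002C
Byte[1]=E5: 3-byte lead, need 2 cont bytes. acc=0x5
Byte[2]=B0: continuation. acc=(acc<<6)|0x30=0x170
Byte[3]=8B: continuation. acc=(acc<<6)|0x0B=0x5C0B
Completed: cp=U+5C0B (starts at byte 1)
Byte[4]=23: 1-byte ASCII. cp=U+0023
Byte[5]=20: 1-byte ASCII. cp=U+0020
Byte[6]=D9: 2-byte lead, need 1 cont bytes. acc=0x19
Byte[7]=B8: continuation. acc=(acc<<6)|0x38=0x678
Completed: cp=U+0678 (starts at byte 6)

Answer: U+002C U+5C0B U+0023 U+0020 U+0678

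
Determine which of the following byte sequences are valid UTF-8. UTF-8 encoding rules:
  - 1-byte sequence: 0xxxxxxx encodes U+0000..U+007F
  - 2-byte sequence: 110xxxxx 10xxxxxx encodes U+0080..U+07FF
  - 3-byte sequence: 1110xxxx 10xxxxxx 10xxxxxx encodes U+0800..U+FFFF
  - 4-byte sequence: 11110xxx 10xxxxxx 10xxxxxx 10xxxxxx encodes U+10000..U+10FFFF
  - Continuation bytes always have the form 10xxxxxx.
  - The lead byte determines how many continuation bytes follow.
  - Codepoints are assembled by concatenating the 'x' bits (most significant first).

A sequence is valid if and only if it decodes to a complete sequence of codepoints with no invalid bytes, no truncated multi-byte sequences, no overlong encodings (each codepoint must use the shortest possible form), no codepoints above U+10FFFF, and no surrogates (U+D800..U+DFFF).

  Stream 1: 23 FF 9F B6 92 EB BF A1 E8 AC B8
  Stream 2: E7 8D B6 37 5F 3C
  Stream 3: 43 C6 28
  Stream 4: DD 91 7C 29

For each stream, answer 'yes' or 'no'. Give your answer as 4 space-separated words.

Stream 1: error at byte offset 1. INVALID
Stream 2: decodes cleanly. VALID
Stream 3: error at byte offset 2. INVALID
Stream 4: decodes cleanly. VALID

Answer: no yes no yes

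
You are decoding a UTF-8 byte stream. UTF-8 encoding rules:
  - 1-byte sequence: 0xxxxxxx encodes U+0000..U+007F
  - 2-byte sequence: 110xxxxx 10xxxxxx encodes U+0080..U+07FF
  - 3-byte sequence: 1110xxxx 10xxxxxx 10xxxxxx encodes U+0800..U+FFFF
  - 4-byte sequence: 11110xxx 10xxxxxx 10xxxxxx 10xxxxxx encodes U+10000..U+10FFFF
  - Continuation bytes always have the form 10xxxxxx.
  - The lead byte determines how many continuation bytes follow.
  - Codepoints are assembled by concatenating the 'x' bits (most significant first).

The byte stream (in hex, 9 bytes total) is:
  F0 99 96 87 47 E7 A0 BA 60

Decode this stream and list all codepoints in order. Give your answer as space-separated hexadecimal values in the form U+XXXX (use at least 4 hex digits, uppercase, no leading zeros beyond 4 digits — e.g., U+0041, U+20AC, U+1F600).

Answer: U+19587 U+0047 U+783A U+0060

Derivation:
Byte[0]=F0: 4-byte lead, need 3 cont bytes. acc=0x0
Byte[1]=99: continuation. acc=(acc<<6)|0x19=0x19
Byte[2]=96: continuation. acc=(acc<<6)|0x16=0x656
Byte[3]=87: continuation. acc=(acc<<6)|0x07=0x19587
Completed: cp=U+19587 (starts at byte 0)
Byte[4]=47: 1-byte ASCII. cp=U+0047
Byte[5]=E7: 3-byte lead, need 2 cont bytes. acc=0x7
Byte[6]=A0: continuation. acc=(acc<<6)|0x20=0x1E0
Byte[7]=BA: continuation. acc=(acc<<6)|0x3A=0x783A
Completed: cp=U+783A (starts at byte 5)
Byte[8]=60: 1-byte ASCII. cp=U+0060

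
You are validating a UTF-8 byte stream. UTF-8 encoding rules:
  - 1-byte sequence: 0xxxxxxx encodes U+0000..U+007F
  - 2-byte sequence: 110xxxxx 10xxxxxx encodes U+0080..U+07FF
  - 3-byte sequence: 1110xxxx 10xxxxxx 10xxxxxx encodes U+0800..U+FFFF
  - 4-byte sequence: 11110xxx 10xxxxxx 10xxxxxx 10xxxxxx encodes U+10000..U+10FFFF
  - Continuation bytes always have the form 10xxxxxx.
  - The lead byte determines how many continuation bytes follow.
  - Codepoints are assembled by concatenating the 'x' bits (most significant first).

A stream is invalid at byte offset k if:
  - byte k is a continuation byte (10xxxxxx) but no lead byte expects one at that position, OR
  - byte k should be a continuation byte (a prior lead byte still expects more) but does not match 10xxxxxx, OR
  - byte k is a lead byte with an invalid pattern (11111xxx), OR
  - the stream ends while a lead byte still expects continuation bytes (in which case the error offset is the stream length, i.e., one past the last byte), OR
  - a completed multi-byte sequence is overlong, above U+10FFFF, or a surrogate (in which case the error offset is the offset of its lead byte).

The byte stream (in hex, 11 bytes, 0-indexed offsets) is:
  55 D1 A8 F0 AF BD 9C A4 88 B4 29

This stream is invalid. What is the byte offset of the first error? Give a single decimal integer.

Answer: 7

Derivation:
Byte[0]=55: 1-byte ASCII. cp=U+0055
Byte[1]=D1: 2-byte lead, need 1 cont bytes. acc=0x11
Byte[2]=A8: continuation. acc=(acc<<6)|0x28=0x468
Completed: cp=U+0468 (starts at byte 1)
Byte[3]=F0: 4-byte lead, need 3 cont bytes. acc=0x0
Byte[4]=AF: continuation. acc=(acc<<6)|0x2F=0x2F
Byte[5]=BD: continuation. acc=(acc<<6)|0x3D=0xBFD
Byte[6]=9C: continuation. acc=(acc<<6)|0x1C=0x2FF5C
Completed: cp=U+2FF5C (starts at byte 3)
Byte[7]=A4: INVALID lead byte (not 0xxx/110x/1110/11110)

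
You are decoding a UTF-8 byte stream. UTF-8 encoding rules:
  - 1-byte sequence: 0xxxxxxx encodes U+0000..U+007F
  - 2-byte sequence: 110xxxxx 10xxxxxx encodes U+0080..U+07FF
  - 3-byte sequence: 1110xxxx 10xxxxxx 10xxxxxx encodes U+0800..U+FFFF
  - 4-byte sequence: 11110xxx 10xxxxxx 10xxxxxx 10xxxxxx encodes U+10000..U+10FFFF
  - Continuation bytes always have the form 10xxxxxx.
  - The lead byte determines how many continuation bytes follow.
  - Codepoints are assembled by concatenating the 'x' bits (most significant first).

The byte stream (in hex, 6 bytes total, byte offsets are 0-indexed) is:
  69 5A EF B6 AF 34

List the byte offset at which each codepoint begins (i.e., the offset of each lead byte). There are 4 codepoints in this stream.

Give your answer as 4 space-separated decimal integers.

Answer: 0 1 2 5

Derivation:
Byte[0]=69: 1-byte ASCII. cp=U+0069
Byte[1]=5A: 1-byte ASCII. cp=U+005A
Byte[2]=EF: 3-byte lead, need 2 cont bytes. acc=0xF
Byte[3]=B6: continuation. acc=(acc<<6)|0x36=0x3F6
Byte[4]=AF: continuation. acc=(acc<<6)|0x2F=0xFDAF
Completed: cp=U+FDAF (starts at byte 2)
Byte[5]=34: 1-byte ASCII. cp=U+0034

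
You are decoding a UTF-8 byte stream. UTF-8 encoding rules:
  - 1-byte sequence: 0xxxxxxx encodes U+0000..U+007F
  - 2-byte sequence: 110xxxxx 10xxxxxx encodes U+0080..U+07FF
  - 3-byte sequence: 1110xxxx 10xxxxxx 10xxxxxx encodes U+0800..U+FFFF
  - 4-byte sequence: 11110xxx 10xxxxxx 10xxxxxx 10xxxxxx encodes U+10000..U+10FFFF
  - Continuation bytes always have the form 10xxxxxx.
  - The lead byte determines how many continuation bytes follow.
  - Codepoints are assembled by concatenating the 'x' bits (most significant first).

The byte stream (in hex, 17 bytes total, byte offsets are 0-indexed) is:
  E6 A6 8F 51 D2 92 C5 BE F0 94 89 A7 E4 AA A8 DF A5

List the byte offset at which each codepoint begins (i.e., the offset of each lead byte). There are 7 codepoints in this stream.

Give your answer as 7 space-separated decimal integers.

Byte[0]=E6: 3-byte lead, need 2 cont bytes. acc=0x6
Byte[1]=A6: continuation. acc=(acc<<6)|0x26=0x1A6
Byte[2]=8F: continuation. acc=(acc<<6)|0x0F=0x698F
Completed: cp=U+698F (starts at byte 0)
Byte[3]=51: 1-byte ASCII. cp=U+0051
Byte[4]=D2: 2-byte lead, need 1 cont bytes. acc=0x12
Byte[5]=92: continuation. acc=(acc<<6)|0x12=0x492
Completed: cp=U+0492 (starts at byte 4)
Byte[6]=C5: 2-byte lead, need 1 cont bytes. acc=0x5
Byte[7]=BE: continuation. acc=(acc<<6)|0x3E=0x17E
Completed: cp=U+017E (starts at byte 6)
Byte[8]=F0: 4-byte lead, need 3 cont bytes. acc=0x0
Byte[9]=94: continuation. acc=(acc<<6)|0x14=0x14
Byte[10]=89: continuation. acc=(acc<<6)|0x09=0x509
Byte[11]=A7: continuation. acc=(acc<<6)|0x27=0x14267
Completed: cp=U+14267 (starts at byte 8)
Byte[12]=E4: 3-byte lead, need 2 cont bytes. acc=0x4
Byte[13]=AA: continuation. acc=(acc<<6)|0x2A=0x12A
Byte[14]=A8: continuation. acc=(acc<<6)|0x28=0x4AA8
Completed: cp=U+4AA8 (starts at byte 12)
Byte[15]=DF: 2-byte lead, need 1 cont bytes. acc=0x1F
Byte[16]=A5: continuation. acc=(acc<<6)|0x25=0x7E5
Completed: cp=U+07E5 (starts at byte 15)

Answer: 0 3 4 6 8 12 15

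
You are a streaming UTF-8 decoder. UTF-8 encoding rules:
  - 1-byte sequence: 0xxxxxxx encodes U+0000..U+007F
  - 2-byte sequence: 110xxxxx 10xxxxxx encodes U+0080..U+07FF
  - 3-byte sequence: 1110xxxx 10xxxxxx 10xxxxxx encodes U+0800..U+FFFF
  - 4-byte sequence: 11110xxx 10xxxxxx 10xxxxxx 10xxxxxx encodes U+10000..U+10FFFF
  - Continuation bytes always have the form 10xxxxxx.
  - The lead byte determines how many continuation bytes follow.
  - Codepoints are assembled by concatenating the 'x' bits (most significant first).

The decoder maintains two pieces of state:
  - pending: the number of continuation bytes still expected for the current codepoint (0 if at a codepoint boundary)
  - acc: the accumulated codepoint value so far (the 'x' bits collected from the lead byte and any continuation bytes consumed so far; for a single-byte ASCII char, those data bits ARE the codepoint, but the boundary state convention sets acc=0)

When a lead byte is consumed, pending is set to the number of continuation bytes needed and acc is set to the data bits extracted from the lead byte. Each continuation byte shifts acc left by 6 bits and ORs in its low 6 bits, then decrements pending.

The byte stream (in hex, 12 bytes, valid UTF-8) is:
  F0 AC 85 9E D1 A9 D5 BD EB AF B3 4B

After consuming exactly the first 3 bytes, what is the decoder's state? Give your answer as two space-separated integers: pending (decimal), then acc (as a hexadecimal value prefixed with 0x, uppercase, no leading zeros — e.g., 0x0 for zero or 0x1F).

Byte[0]=F0: 4-byte lead. pending=3, acc=0x0
Byte[1]=AC: continuation. acc=(acc<<6)|0x2C=0x2C, pending=2
Byte[2]=85: continuation. acc=(acc<<6)|0x05=0xB05, pending=1

Answer: 1 0xB05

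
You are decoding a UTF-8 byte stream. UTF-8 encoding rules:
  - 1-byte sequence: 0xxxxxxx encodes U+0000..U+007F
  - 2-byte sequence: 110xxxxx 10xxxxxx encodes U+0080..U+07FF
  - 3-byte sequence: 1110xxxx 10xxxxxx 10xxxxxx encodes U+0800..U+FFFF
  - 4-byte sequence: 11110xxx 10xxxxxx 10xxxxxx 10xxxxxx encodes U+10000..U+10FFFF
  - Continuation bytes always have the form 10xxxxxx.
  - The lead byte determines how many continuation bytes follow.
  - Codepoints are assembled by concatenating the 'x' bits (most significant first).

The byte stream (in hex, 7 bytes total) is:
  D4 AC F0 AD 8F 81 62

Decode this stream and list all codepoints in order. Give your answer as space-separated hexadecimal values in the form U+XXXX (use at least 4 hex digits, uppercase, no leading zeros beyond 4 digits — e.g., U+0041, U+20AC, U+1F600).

Answer: U+052C U+2D3C1 U+0062

Derivation:
Byte[0]=D4: 2-byte lead, need 1 cont bytes. acc=0x14
Byte[1]=AC: continuation. acc=(acc<<6)|0x2C=0x52C
Completed: cp=U+052C (starts at byte 0)
Byte[2]=F0: 4-byte lead, need 3 cont bytes. acc=0x0
Byte[3]=AD: continuation. acc=(acc<<6)|0x2D=0x2D
Byte[4]=8F: continuation. acc=(acc<<6)|0x0F=0xB4F
Byte[5]=81: continuation. acc=(acc<<6)|0x01=0x2D3C1
Completed: cp=U+2D3C1 (starts at byte 2)
Byte[6]=62: 1-byte ASCII. cp=U+0062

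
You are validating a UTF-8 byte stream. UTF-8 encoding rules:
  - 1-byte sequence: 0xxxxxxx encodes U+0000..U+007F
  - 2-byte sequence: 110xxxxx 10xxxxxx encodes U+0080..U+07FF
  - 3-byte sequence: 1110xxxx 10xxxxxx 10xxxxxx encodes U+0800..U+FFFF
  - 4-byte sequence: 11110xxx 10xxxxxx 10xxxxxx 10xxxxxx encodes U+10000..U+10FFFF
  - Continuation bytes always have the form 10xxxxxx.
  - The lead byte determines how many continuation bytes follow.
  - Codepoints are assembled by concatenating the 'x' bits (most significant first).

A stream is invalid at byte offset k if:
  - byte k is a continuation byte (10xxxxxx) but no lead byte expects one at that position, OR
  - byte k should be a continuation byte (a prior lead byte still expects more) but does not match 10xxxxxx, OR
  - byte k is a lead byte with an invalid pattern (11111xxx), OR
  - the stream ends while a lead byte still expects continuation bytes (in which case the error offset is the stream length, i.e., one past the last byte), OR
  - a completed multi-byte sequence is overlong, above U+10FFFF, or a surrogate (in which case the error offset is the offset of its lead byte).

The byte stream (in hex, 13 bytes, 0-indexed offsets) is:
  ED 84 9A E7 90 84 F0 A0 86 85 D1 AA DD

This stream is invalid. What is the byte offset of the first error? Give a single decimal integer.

Byte[0]=ED: 3-byte lead, need 2 cont bytes. acc=0xD
Byte[1]=84: continuation. acc=(acc<<6)|0x04=0x344
Byte[2]=9A: continuation. acc=(acc<<6)|0x1A=0xD11A
Completed: cp=U+D11A (starts at byte 0)
Byte[3]=E7: 3-byte lead, need 2 cont bytes. acc=0x7
Byte[4]=90: continuation. acc=(acc<<6)|0x10=0x1D0
Byte[5]=84: continuation. acc=(acc<<6)|0x04=0x7404
Completed: cp=U+7404 (starts at byte 3)
Byte[6]=F0: 4-byte lead, need 3 cont bytes. acc=0x0
Byte[7]=A0: continuation. acc=(acc<<6)|0x20=0x20
Byte[8]=86: continuation. acc=(acc<<6)|0x06=0x806
Byte[9]=85: continuation. acc=(acc<<6)|0x05=0x20185
Completed: cp=U+20185 (starts at byte 6)
Byte[10]=D1: 2-byte lead, need 1 cont bytes. acc=0x11
Byte[11]=AA: continuation. acc=(acc<<6)|0x2A=0x46A
Completed: cp=U+046A (starts at byte 10)
Byte[12]=DD: 2-byte lead, need 1 cont bytes. acc=0x1D
Byte[13]: stream ended, expected continuation. INVALID

Answer: 13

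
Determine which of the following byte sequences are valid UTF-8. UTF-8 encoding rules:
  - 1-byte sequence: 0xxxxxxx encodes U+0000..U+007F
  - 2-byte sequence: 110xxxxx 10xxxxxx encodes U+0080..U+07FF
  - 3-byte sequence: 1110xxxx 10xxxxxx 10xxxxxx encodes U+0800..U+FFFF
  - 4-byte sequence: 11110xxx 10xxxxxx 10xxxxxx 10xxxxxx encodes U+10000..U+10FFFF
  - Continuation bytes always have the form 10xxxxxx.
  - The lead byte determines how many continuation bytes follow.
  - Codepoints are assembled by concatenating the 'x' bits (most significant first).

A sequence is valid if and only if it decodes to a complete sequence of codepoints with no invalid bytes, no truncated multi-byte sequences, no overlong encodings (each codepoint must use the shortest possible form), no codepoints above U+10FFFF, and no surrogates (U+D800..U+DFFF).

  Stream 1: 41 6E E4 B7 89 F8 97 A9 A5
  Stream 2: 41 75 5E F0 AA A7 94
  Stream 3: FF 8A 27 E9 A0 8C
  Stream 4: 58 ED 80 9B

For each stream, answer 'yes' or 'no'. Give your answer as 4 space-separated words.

Stream 1: error at byte offset 5. INVALID
Stream 2: decodes cleanly. VALID
Stream 3: error at byte offset 0. INVALID
Stream 4: decodes cleanly. VALID

Answer: no yes no yes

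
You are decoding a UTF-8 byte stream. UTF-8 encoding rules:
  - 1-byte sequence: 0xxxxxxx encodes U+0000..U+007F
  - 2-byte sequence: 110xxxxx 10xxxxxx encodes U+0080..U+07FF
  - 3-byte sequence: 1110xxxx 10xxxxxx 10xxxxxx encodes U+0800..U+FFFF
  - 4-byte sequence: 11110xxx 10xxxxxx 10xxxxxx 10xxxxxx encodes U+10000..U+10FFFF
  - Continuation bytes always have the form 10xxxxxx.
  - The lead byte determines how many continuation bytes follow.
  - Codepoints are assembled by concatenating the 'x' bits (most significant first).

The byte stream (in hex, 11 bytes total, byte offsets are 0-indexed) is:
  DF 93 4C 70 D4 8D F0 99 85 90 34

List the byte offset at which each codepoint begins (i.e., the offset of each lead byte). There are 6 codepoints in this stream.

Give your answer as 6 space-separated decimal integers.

Byte[0]=DF: 2-byte lead, need 1 cont bytes. acc=0x1F
Byte[1]=93: continuation. acc=(acc<<6)|0x13=0x7D3
Completed: cp=U+07D3 (starts at byte 0)
Byte[2]=4C: 1-byte ASCII. cp=U+004C
Byte[3]=70: 1-byte ASCII. cp=U+0070
Byte[4]=D4: 2-byte lead, need 1 cont bytes. acc=0x14
Byte[5]=8D: continuation. acc=(acc<<6)|0x0D=0x50D
Completed: cp=U+050D (starts at byte 4)
Byte[6]=F0: 4-byte lead, need 3 cont bytes. acc=0x0
Byte[7]=99: continuation. acc=(acc<<6)|0x19=0x19
Byte[8]=85: continuation. acc=(acc<<6)|0x05=0x645
Byte[9]=90: continuation. acc=(acc<<6)|0x10=0x19150
Completed: cp=U+19150 (starts at byte 6)
Byte[10]=34: 1-byte ASCII. cp=U+0034

Answer: 0 2 3 4 6 10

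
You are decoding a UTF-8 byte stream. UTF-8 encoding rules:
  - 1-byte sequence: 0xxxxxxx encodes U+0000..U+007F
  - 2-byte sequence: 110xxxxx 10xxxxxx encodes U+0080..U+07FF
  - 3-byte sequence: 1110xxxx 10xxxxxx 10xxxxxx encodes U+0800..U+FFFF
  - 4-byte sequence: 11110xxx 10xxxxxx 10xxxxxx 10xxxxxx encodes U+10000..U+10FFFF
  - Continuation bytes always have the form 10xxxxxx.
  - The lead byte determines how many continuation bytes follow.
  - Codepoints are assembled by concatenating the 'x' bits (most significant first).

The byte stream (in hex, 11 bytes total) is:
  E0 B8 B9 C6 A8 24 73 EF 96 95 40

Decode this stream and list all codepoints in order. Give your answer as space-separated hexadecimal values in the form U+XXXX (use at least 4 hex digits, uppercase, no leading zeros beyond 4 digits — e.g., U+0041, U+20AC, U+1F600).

Answer: U+0E39 U+01A8 U+0024 U+0073 U+F595 U+0040

Derivation:
Byte[0]=E0: 3-byte lead, need 2 cont bytes. acc=0x0
Byte[1]=B8: continuation. acc=(acc<<6)|0x38=0x38
Byte[2]=B9: continuation. acc=(acc<<6)|0x39=0xE39
Completed: cp=U+0E39 (starts at byte 0)
Byte[3]=C6: 2-byte lead, need 1 cont bytes. acc=0x6
Byte[4]=A8: continuation. acc=(acc<<6)|0x28=0x1A8
Completed: cp=U+01A8 (starts at byte 3)
Byte[5]=24: 1-byte ASCII. cp=U+0024
Byte[6]=73: 1-byte ASCII. cp=U+0073
Byte[7]=EF: 3-byte lead, need 2 cont bytes. acc=0xF
Byte[8]=96: continuation. acc=(acc<<6)|0x16=0x3D6
Byte[9]=95: continuation. acc=(acc<<6)|0x15=0xF595
Completed: cp=U+F595 (starts at byte 7)
Byte[10]=40: 1-byte ASCII. cp=U+0040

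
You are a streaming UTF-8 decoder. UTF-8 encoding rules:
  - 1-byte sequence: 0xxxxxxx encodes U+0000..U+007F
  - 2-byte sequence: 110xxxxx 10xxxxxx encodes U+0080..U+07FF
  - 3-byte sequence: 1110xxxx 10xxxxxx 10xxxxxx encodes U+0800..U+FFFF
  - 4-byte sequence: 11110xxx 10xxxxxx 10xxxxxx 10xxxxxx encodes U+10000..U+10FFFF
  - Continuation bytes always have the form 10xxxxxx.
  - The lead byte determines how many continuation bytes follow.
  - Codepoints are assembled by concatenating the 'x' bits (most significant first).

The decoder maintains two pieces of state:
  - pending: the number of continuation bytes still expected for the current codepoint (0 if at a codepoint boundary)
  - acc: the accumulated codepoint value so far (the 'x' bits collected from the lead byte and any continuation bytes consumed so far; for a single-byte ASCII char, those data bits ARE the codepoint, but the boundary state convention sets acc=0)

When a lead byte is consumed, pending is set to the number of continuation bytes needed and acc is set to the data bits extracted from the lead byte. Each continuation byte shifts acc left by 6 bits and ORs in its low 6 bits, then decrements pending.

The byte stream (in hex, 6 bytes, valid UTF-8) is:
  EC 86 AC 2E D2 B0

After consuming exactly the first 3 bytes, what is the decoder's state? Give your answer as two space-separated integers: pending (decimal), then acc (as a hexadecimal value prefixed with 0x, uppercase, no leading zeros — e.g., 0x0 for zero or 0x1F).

Byte[0]=EC: 3-byte lead. pending=2, acc=0xC
Byte[1]=86: continuation. acc=(acc<<6)|0x06=0x306, pending=1
Byte[2]=AC: continuation. acc=(acc<<6)|0x2C=0xC1AC, pending=0

Answer: 0 0xC1AC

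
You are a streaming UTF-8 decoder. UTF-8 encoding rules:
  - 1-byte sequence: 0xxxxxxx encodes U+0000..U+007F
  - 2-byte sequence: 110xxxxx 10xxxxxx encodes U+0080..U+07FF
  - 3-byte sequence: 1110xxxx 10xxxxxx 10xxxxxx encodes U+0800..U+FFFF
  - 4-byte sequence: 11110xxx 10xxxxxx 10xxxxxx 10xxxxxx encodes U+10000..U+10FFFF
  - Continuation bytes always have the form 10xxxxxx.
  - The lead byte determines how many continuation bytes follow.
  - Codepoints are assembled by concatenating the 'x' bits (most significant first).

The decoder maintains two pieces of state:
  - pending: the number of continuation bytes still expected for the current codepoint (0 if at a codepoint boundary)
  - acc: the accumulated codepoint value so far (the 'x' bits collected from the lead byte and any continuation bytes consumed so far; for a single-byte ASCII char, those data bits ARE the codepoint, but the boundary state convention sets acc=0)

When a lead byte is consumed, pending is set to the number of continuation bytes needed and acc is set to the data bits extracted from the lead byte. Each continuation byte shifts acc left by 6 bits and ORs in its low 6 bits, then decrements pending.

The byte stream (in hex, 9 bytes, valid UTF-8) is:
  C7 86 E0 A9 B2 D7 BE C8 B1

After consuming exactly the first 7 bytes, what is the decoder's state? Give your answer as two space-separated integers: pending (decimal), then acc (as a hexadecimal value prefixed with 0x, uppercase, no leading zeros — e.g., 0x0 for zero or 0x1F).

Answer: 0 0x5FE

Derivation:
Byte[0]=C7: 2-byte lead. pending=1, acc=0x7
Byte[1]=86: continuation. acc=(acc<<6)|0x06=0x1C6, pending=0
Byte[2]=E0: 3-byte lead. pending=2, acc=0x0
Byte[3]=A9: continuation. acc=(acc<<6)|0x29=0x29, pending=1
Byte[4]=B2: continuation. acc=(acc<<6)|0x32=0xA72, pending=0
Byte[5]=D7: 2-byte lead. pending=1, acc=0x17
Byte[6]=BE: continuation. acc=(acc<<6)|0x3E=0x5FE, pending=0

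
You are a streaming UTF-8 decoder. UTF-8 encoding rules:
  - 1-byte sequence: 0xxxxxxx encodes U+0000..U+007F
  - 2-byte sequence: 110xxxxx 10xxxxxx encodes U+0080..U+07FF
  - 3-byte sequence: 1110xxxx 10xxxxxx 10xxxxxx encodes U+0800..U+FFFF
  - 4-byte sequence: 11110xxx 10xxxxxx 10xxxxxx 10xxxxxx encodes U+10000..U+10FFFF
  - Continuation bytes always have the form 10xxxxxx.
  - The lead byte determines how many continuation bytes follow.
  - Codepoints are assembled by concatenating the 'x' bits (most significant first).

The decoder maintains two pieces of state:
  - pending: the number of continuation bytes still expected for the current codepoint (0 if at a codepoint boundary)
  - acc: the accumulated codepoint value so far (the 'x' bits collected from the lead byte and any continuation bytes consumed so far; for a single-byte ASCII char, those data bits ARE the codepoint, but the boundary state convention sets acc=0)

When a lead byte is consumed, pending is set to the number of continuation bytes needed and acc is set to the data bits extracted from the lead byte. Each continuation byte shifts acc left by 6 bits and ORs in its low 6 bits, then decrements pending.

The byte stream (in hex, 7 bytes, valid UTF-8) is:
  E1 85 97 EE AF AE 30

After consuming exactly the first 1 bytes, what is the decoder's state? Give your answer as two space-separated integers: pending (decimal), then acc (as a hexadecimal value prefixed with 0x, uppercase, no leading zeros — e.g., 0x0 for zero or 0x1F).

Byte[0]=E1: 3-byte lead. pending=2, acc=0x1

Answer: 2 0x1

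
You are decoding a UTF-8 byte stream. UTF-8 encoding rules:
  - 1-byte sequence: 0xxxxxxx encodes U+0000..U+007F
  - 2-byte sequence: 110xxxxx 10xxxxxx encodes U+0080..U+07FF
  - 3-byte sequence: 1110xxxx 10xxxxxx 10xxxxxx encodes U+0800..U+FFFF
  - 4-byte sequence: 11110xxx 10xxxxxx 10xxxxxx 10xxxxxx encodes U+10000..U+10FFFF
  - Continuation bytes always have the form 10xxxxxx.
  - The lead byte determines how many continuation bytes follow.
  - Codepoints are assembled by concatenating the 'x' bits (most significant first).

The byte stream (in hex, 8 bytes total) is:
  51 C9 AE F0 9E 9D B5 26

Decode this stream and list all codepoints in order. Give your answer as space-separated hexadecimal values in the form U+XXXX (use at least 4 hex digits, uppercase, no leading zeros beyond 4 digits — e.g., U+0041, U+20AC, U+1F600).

Byte[0]=51: 1-byte ASCII. cp=U+0051
Byte[1]=C9: 2-byte lead, need 1 cont bytes. acc=0x9
Byte[2]=AE: continuation. acc=(acc<<6)|0x2E=0x26E
Completed: cp=U+026E (starts at byte 1)
Byte[3]=F0: 4-byte lead, need 3 cont bytes. acc=0x0
Byte[4]=9E: continuation. acc=(acc<<6)|0x1E=0x1E
Byte[5]=9D: continuation. acc=(acc<<6)|0x1D=0x79D
Byte[6]=B5: continuation. acc=(acc<<6)|0x35=0x1E775
Completed: cp=U+1E775 (starts at byte 3)
Byte[7]=26: 1-byte ASCII. cp=U+0026

Answer: U+0051 U+026E U+1E775 U+0026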